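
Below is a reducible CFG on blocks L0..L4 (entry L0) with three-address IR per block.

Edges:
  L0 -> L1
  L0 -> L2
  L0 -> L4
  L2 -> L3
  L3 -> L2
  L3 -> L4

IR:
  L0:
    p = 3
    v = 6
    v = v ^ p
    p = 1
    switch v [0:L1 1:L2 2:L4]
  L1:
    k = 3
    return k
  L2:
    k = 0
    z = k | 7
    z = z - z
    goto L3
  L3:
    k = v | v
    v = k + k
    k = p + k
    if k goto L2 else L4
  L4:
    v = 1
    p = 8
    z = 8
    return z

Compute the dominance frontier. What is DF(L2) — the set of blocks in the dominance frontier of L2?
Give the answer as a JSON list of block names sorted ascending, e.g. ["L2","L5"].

Answer: ["L2", "L4"]

Derivation:
idom tree: L1←L0 L2←L0 L3←L2 L4←L0
Dom∩ at merges:
  L2: preds {L0,L3}: {L0} ∩ {L0,L2,L3} = {L0}; idom=L0
  L4: preds {L0,L3}: {L0} ∩ {L0,L2,L3} = {L0}; idom=L0

DF walk-up:
  join L2 pred L0: · stop@L0
  join L2 pred L3: L3→L2 stop@L0
  join L4 pred L0: · stop@L0
  join L4 pred L3: L3→L2 stop@L0
  DF(L0)=∅
  DF(L1)=∅
  DF(L2)={L2,L4}
  DF(L3)={L2,L4}
  DF(L4)=∅

DF(L2) = ["L2", "L4"]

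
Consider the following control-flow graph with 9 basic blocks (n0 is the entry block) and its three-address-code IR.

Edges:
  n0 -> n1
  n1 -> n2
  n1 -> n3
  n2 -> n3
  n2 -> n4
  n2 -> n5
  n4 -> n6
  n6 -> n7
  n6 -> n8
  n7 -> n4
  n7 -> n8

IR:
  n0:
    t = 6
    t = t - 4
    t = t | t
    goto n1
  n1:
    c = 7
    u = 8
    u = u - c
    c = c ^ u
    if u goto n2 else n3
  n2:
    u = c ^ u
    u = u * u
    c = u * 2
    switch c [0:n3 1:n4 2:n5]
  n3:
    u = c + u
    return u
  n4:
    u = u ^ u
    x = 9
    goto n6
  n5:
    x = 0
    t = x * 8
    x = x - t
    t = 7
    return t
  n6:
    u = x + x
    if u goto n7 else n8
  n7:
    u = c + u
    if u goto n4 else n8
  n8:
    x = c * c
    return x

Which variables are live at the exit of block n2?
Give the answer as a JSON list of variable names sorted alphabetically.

Answer: ["c", "u"]

Analysis:
Per-block:
  n0: def={t} ue=∅
  n1: def={c,u} ue=∅
  n2: def={c,u} ue={c,u}
  n3: def={u} ue={c,u}
  n4: def={u,x} ue={u}
  n5: def={t,x} ue=∅
  n6: def={u} ue={x}
  n7: def={u} ue={c,u}
  n8: def={x} ue={c}

Live sets:
  n0: in=∅ out=∅
  n1: in=∅ out={c,u}
  n2: in={c,u} out={c,u}
  n3: in={c,u} out=∅
  n4: in={c,u} out={c,x}
  n5: in=∅ out=∅
  n6: in={c,x} out={c,u}
  n7: in={c,u} out={c,u}
  n8: in={c} out=∅

live-out(n2) = ["c", "u"]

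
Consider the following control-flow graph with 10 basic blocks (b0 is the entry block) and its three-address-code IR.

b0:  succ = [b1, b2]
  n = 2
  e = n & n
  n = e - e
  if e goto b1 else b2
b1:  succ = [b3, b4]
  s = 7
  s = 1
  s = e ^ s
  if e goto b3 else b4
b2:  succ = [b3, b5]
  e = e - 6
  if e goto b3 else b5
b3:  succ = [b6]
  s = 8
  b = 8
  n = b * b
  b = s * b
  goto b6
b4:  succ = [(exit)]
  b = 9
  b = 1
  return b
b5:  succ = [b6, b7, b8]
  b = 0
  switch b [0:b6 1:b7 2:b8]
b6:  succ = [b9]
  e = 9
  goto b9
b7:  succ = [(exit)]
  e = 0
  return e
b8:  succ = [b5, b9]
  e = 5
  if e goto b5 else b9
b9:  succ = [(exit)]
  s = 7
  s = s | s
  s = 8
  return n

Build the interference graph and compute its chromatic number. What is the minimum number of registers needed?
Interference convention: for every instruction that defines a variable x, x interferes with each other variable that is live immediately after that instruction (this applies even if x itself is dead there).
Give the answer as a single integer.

def/use:
  b0: def={e,n} ue=∅
  b1: def={s} ue={e}
  b2: def={e} ue={e}
  b3: def={b,n,s} ue=∅
  b4: def={b} ue=∅
  b5: def={b} ue=∅
  b6: def={e} ue=∅
  b7: def={e} ue=∅
  b8: def={e} ue=∅
  b9: def={s} ue={n}

Live sets:
  live b0: ∅→{e,n}
  live b1: {e}→∅
  live b2: {e,n}→{n}
  live b3: ∅→{n}
  live b4: ∅→∅
  live b5: {n}→{n}
  live b6: {n}→{n}
  live b7: ∅→∅
  live b8: {n}→{n}
  live b9: {n}→∅

Interfere edges:
  b — {n,s}
  e — {n,s}
  n — {b,e,s}
  s — {b,e,n}

Registers:
  {b,n,s} pairwise interfere (3-clique) ⇒ χ ≥ 3
  assign b→c2 e→c2 n→c0 s→c1 — no edge inside a register ⇒ χ ≤ 3
  χ = 3

Answer: 3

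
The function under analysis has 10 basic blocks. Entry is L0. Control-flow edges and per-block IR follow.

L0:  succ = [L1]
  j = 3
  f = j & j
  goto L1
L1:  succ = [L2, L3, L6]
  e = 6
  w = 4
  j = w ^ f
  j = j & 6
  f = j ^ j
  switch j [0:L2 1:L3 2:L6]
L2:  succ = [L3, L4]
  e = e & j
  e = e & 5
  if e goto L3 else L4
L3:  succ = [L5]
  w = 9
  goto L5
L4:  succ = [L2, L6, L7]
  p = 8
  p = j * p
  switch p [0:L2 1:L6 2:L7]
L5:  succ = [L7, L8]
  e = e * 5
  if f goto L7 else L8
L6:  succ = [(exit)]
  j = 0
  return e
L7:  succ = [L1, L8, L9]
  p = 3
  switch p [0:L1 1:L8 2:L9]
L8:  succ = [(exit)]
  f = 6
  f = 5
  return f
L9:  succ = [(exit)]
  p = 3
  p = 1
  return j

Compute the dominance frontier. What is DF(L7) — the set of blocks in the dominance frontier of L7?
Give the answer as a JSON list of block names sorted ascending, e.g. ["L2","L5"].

idom tree: L1←L0 L2←L1 L3←L1 L4←L2 L5←L3 L6←L1 L7←L1 L8←L1 L9←L7
Dom∩ at merges:
  L1: preds {L0,L7}: {L0} ∩ {L0,L1,L7} = {L0}; idom=L0
  L2: preds {L1,L4}: {L0,L1} ∩ {L0,L1,L2,L4} = {L0,L1}; idom=L1
  L3: preds {L1,L2}: {L0,L1} ∩ {L0,L1,L2} = {L0,L1}; idom=L1
  L6: preds {L1,L4}: {L0,L1} ∩ {L0,L1,L2,L4} = {L0,L1}; idom=L1
  L7: preds {L4,L5}: {L0,L1,L2,L4} ∩ {L0,L1,L3,L5} = {L0,L1}; idom=L1
  L8: preds {L5,L7}: {L0,L1,L3,L5} ∩ {L0,L1,L7} = {L0,L1}; idom=L1

DF derivation:
  L1←L0: walk · to L0
  L1←L7: walk L7→L1 to L0
  L2←L1: walk · to L1
  L2←L4: walk L4→L2 to L1
  L3←L1: walk · to L1
  L3←L2: walk L2 to L1
  L6←L1: walk · to L1
  L6←L4: walk L4→L2 to L1
  L7←L4: walk L4→L2 to L1
  L7←L5: walk L5→L3 to L1
  L8←L5: walk L5→L3 to L1
  L8←L7: walk L7 to L1
  L0 → ∅
  L1 → {L1}
  L2 → {L2,L3,L6,L7}
  L3 → {L7,L8}
  L4 → {L2,L6,L7}
  L5 → {L7,L8}
  L6 → ∅
  L7 → {L1,L8}
  L8 → ∅
  L9 → ∅

DF(L7) = ["L1", "L8"]

Answer: ["L1", "L8"]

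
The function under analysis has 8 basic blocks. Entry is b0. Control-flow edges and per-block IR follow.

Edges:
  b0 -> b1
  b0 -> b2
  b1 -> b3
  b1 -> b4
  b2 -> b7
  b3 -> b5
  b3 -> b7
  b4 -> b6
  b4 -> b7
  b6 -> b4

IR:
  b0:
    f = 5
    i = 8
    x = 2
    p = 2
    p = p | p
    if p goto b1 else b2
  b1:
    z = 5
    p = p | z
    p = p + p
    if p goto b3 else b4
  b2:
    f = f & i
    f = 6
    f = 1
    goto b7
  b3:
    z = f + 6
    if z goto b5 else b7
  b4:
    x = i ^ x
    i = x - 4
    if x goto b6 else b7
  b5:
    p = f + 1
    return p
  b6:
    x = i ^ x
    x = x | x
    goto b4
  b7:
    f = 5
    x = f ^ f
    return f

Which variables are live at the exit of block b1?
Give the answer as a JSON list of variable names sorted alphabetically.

Answer: ["f", "i", "x"]

Derivation:
def/use:
  b0 def {f,i,p,x} use ∅
  b1 def {p,z} use {p}
  b2 def {f} use {f,i}
  b3 def {z} use {f}
  b4 def {i,x} use {i,x}
  b5 def {p} use {f}
  b6 def {x} use {i,x}
  b7 def {f,x} use ∅

Backward fixpoint:
  b0 li=∅ lo={f,i,p,x}
  b1 li={f,i,p,x} lo={f,i,x}
  b2 li={f,i} lo=∅
  b3 li={f} lo={f}
  b4 li={i,x} lo={i,x}
  b5 li={f} lo=∅
  b6 li={i,x} lo={i,x}
  b7 li=∅ lo=∅

live-out(b1) = ["f", "i", "x"]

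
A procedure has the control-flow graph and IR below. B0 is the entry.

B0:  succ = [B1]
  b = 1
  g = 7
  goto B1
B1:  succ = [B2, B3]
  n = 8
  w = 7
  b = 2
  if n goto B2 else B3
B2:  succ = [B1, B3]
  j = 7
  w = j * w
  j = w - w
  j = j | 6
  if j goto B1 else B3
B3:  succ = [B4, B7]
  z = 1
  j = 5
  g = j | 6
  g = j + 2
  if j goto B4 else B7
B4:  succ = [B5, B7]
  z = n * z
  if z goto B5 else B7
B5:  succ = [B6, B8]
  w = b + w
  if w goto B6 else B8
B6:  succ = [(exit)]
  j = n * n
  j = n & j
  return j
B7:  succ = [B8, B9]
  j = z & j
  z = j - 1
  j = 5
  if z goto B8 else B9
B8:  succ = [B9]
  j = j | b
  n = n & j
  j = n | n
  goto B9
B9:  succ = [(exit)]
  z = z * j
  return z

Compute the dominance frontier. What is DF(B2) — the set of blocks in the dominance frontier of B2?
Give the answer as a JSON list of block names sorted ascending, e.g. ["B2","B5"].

idom tree: B1←B0 B2←B1 B3←B1 B4←B3 B5←B4 B6←B5 B7←B3 B8←B3 B9←B3
Dom∩ at merges:
  B1: preds {B0,B2}: {B0} ∩ {B0,B1,B2} = {B0}; idom=B0
  B3: preds {B1,B2}: {B0,B1} ∩ {B0,B1,B2} = {B0,B1}; idom=B1
  B7: preds {B3,B4}: {B0,B1,B3} ∩ {B0,B1,B3,B4} = {B0,B1,B3}; idom=B3
  B8: preds {B5,B7}: {B0,B1,B3,B4,B5} ∩ {B0,B1,B3,B7} = {B0,B1,B3}; idom=B3
  B9: preds {B7,B8}: {B0,B1,B3,B7} ∩ {B0,B1,B3,B8} = {B0,B1,B3}; idom=B3

DF derivation:
  B1←B0: walk · to B0
  B1←B2: walk B2→B1 to B0
  B3←B1: walk · to B1
  B3←B2: walk B2 to B1
  B7←B3: walk · to B3
  B7←B4: walk B4 to B3
  B8←B5: walk B5→B4 to B3
  B8←B7: walk B7 to B3
  B9←B7: walk B7 to B3
  B9←B8: walk B8 to B3
  B0: DF=∅
  B1: DF={B1}
  B2: DF={B1,B3}
  B3: DF=∅
  B4: DF={B7,B8}
  B5: DF={B8}
  B6: DF=∅
  B7: DF={B8,B9}
  B8: DF={B9}
  B9: DF=∅

DF(B2) = ["B1", "B3"]

Answer: ["B1", "B3"]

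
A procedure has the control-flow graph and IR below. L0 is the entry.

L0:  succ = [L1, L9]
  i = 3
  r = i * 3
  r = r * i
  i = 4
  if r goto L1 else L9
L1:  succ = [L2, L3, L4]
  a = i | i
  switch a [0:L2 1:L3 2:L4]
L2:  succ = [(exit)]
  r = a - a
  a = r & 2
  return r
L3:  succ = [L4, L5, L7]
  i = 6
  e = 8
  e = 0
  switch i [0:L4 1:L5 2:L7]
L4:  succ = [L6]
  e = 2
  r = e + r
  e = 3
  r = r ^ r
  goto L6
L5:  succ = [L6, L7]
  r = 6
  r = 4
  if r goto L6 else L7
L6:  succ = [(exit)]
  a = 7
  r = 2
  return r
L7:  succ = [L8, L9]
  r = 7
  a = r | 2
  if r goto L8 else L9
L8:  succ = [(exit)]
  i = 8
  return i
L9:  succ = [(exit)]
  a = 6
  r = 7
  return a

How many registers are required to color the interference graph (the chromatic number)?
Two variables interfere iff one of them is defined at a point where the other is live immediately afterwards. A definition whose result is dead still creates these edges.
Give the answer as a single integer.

Answer: 3

Working:
Per-block:
  L0: def={i,r} ue=∅
  L1: def={a} ue={i}
  L2: def={a,r} ue={a}
  L3: def={e,i} ue=∅
  L4: def={e,r} ue={r}
  L5: def={r} ue=∅
  L6: def={a,r} ue=∅
  L7: def={a,r} ue=∅
  L8: def={i} ue=∅
  L9: def={a,r} ue=∅

Backward fixpoint:
  L0 li=∅ lo={i,r}
  L1 li={i,r} lo={a,r}
  L2 li={a} lo=∅
  L3 li={r} lo={r}
  L4 li={r} lo=∅
  L5 li=∅ lo=∅
  L6 li=∅ lo=∅
  L7 li=∅ lo=∅
  L8 li=∅ lo=∅
  L9 li=∅ lo=∅

Interference:
  a: {r}
  e: {i,r}
  i: {e,r}
  r: {a,e,i}

Registers:
  clique {e,i,r} ⇒ need ≥ 3
  assign a→R1 e→R1 i→R2 r→R0 — no edge inside a register ⇒ χ ≤ 3
  χ = 3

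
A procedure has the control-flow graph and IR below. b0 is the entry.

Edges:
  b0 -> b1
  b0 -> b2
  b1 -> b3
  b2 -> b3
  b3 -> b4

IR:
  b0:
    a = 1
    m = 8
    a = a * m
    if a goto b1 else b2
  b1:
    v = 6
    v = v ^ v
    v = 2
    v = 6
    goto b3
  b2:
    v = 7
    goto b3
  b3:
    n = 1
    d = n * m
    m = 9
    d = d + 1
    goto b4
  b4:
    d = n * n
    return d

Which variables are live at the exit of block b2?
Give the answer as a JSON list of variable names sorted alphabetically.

Per-block:
  b0: def={a,m} ue=∅
  b1: def={v} ue=∅
  b2: def={v} ue=∅
  b3: def={d,m,n} ue={m}
  b4: def={d} ue={n}

Backward fixpoint:
  b0: in=∅ out={m}
  b1: in={m} out={m}
  b2: in={m} out={m}
  b3: in={m} out={n}
  b4: in={n} out=∅

live-out(b2) = ["m"]

Answer: ["m"]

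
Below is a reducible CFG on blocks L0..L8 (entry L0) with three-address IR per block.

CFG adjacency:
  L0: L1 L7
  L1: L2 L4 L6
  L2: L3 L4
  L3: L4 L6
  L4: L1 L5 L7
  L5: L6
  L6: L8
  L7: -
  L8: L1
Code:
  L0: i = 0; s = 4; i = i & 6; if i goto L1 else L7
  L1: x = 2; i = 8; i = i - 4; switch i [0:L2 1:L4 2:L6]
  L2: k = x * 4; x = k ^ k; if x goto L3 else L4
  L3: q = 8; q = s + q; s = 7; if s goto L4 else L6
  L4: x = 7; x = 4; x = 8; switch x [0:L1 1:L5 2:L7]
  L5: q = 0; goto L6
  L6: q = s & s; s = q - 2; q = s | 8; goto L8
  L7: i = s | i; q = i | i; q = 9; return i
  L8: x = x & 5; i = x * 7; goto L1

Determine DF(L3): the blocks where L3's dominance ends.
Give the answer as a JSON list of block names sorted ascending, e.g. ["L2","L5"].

Answer: ["L4", "L6"]

Working:
idom tree: L1←L0 L2←L1 L3←L2 L4←L1 L5←L4 L6←L1 L7←L0 L8←L6
Dom∩ at merges:
  L1: preds {L0,L4,L8}: {L0} ∩ {L0,L1,L4} ∩ {L0,L1,L6,L8} = {L0}; idom=L0
  L4: preds {L1,L2,L3}: {L0,L1} ∩ {L0,L1,L2} ∩ {L0,L1,L2,L3} = {L0,L1}; idom=L1
  L6: preds {L1,L3,L5}: {L0,L1} ∩ {L0,L1,L2,L3} ∩ {L0,L1,L4,L5} = {L0,L1}; idom=L1
  L7: preds {L0,L4}: {L0} ∩ {L0,L1,L4} = {L0}; idom=L0

DF walk-up:
  join L1 pred L0: · stop@L0
  join L1 pred L4: L4→L1 stop@L0
  join L1 pred L8: L8→L6→L1 stop@L0
  join L4 pred L1: · stop@L1
  join L4 pred L2: L2 stop@L1
  join L4 pred L3: L3→L2 stop@L1
  join L6 pred L1: · stop@L1
  join L6 pred L3: L3→L2 stop@L1
  join L6 pred L5: L5→L4 stop@L1
  join L7 pred L0: · stop@L0
  join L7 pred L4: L4→L1 stop@L0
  DF(L0)=∅
  DF(L1)={L1,L7}
  DF(L2)={L4,L6}
  DF(L3)={L4,L6}
  DF(L4)={L1,L6,L7}
  DF(L5)={L6}
  DF(L6)={L1}
  DF(L7)=∅
  DF(L8)={L1}

DF(L3) = ["L4", "L6"]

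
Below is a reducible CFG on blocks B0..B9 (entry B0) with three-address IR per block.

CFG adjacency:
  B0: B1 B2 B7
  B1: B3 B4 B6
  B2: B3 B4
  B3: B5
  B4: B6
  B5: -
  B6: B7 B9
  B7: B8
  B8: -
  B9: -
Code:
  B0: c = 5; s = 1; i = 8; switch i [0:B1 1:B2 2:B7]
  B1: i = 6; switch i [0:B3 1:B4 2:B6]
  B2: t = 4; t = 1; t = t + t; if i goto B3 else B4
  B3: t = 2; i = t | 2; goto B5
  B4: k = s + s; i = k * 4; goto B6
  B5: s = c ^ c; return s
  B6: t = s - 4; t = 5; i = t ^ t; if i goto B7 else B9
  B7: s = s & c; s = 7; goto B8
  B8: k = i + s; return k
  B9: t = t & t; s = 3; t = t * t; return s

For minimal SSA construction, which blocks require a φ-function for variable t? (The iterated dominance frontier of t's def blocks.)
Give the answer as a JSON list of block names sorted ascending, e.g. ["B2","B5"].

idom tree: B1←B0 B2←B0 B3←B0 B4←B0 B5←B3 B6←B0 B7←B0 B8←B7 B9←B6
Join-block Dom:
  B3: preds {B1,B2}: {B0,B1} ∩ {B0,B2} = {B0}; idom=B0
  B4: preds {B1,B2}: {B0,B1} ∩ {B0,B2} = {B0}; idom=B0
  B6: preds {B1,B4}: {B0,B1} ∩ {B0,B4} = {B0}; idom=B0
  B7: preds {B0,B6}: {B0} ∩ {B0,B6} = {B0}; idom=B0

DF walk-up:
  join B3 pred B1: B1 stop@B0
  join B3 pred B2: B2 stop@B0
  join B4 pred B1: B1 stop@B0
  join B4 pred B2: B2 stop@B0
  join B6 pred B1: B1 stop@B0
  join B6 pred B4: B4 stop@B0
  join B7 pred B0: · stop@B0
  join B7 pred B6: B6 stop@B0
  B0 → ∅
  B1 → {B3,B4,B6}
  B2 → {B3,B4}
  B3 → ∅
  B4 → {B6}
  B5 → ∅
  B6 → {B7}
  B7 → ∅
  B8 → ∅
  B9 → ∅

φ for t: defs {B2,B3,B6,B9}
  DF⁺ = {B3,B4,B6,B7}

Answer: ["B3", "B4", "B6", "B7"]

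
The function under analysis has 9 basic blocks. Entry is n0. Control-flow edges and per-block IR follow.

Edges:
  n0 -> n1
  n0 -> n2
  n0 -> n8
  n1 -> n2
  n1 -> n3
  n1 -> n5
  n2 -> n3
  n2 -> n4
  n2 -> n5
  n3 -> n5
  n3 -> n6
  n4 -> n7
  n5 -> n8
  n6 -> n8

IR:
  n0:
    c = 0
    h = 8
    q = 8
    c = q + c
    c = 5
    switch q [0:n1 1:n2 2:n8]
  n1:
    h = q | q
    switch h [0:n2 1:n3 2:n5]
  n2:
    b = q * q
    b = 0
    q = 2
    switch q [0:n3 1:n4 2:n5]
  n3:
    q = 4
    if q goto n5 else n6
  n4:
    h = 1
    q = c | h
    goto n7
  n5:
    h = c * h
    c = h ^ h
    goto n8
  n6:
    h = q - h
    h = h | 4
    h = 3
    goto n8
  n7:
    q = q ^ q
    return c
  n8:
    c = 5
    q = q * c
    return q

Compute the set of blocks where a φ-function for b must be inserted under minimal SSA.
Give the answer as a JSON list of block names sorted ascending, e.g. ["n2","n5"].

Answer: ["n3", "n5", "n8"]

Working:
idom tree: n1←n0 n2←n0 n3←n0 n4←n2 n5←n0 n6←n3 n7←n4 n8←n0
Join-block Dom:
  n2: preds {n0,n1}: {n0} ∩ {n0,n1} = {n0}; idom=n0
  n3: preds {n1,n2}: {n0,n1} ∩ {n0,n2} = {n0}; idom=n0
  n5: preds {n1,n2,n3}: {n0,n1} ∩ {n0,n2} ∩ {n0,n3} = {n0}; idom=n0
  n8: preds {n0,n5,n6}: {n0} ∩ {n0,n5} ∩ {n0,n3,n6} = {n0}; idom=n0

Frontier:
  join n2 pred n0: · stop@n0
  join n2 pred n1: n1 stop@n0
  join n3 pred n1: n1 stop@n0
  join n3 pred n2: n2 stop@n0
  join n5 pred n1: n1 stop@n0
  join n5 pred n2: n2 stop@n0
  join n5 pred n3: n3 stop@n0
  join n8 pred n0: · stop@n0
  join n8 pred n5: n5 stop@n0
  join n8 pred n6: n6→n3 stop@n0
  DF(n0)=∅
  DF(n1)={n2,n3,n5}
  DF(n2)={n3,n5}
  DF(n3)={n5,n8}
  DF(n4)=∅
  DF(n5)={n8}
  DF(n6)={n8}
  DF(n7)=∅
  DF(n8)=∅

φ for b: defs {n2}
  DF⁺ = {n3,n5,n8}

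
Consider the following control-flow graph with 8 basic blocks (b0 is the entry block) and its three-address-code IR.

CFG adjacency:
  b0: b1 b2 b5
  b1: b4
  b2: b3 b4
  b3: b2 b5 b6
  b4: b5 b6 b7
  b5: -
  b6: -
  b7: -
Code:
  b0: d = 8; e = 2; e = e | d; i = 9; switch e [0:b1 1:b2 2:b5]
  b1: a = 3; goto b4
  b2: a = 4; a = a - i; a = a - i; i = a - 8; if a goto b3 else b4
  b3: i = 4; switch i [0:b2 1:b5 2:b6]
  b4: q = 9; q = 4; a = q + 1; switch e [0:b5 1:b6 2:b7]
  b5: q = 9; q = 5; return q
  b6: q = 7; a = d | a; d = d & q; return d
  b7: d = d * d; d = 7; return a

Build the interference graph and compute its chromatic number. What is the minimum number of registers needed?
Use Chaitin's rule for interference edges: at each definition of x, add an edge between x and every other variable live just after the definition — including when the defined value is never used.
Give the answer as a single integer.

Answer: 4

Working:
Per-block:
  b0: {d,e,i} / ∅
  b1: {a} / ∅
  b2: {a,i} / {i}
  b3: {i} / ∅
  b4: {a,q} / {e}
  b5: {q} / ∅
  b6: {a,d,q} / {a,d}
  b7: {d} / {a,d}

Live sets:
  live b0: ∅→{d,e,i}
  live b1: {d,e}→{d,e}
  live b2: {d,e,i}→{a,d,e}
  live b3: {a,d,e}→{a,d,e,i}
  live b4: {d,e}→{a,d}
  live b5: ∅→∅
  live b6: {a,d}→∅
  live b7: {a,d}→∅

Interference:
  a — {d,e,i,q}
  d — {a,e,i,q}
  e — {a,d,i,q}
  i — {a,d,e}
  q — {a,d,e}

Registers:
  lower bound: {a,d,e,i} mutually conflict ⇒ χ ≥ 4
  assign a→R0 d→R1 e→R2 i→R3 q→R3 — no edge inside a register ⇒ χ ≤ 4
  χ = 4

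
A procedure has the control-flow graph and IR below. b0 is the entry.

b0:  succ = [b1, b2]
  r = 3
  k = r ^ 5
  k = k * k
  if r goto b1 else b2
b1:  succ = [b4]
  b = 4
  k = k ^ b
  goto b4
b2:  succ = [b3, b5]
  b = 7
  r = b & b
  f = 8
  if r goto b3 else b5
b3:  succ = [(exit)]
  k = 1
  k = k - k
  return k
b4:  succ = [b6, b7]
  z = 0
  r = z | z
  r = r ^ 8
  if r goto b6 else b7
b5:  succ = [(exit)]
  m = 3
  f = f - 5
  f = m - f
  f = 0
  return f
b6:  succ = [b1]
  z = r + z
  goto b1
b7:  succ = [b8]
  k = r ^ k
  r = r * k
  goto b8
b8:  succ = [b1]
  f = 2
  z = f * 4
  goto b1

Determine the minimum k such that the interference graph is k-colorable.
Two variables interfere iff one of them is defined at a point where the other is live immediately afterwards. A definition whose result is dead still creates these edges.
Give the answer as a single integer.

Answer: 3

Analysis:
Per-block:
  b0: def={k,r} ue=∅
  b1: def={b,k} ue={k}
  b2: def={b,f,r} ue=∅
  b3: def={k} ue=∅
  b4: def={r,z} ue=∅
  b5: def={f,m} ue={f}
  b6: def={z} ue={r,z}
  b7: def={k,r} ue={k,r}
  b8: def={f,z} ue=∅

Liveness:
  b0: in=∅ out={k}
  b1: in={k} out={k}
  b2: in=∅ out={f}
  b3: in=∅ out=∅
  b4: in={k} out={k,r,z}
  b5: in={f} out=∅
  b6: in={k,r,z} out={k}
  b7: in={k,r} out={k}
  b8: in={k} out={k}

Conflict graph:
  b — {k}
  f — {k,m,r}
  k — {b,f,r,z}
  m — {f}
  r — {f,k,z}
  z — {k,r}

Registers:
  clique {f,k,r} ⇒ need ≥ 3
  3-colouring: R0={k,m}  R1={b,f,z}  R2={r}
  χ = 3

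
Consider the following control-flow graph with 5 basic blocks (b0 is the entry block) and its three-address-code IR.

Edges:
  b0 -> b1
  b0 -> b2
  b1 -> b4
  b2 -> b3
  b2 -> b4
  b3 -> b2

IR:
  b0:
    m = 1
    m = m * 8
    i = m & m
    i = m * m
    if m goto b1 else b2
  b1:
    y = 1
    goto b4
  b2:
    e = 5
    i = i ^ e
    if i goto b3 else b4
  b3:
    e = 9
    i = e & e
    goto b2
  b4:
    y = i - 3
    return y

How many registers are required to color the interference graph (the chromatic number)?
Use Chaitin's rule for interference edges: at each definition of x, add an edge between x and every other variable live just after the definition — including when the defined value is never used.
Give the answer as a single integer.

Answer: 2

Analysis:
Block summaries:
  b0 def {i,m} use ∅
  b1 def {y} use ∅
  b2 def {e,i} use {i}
  b3 def {e,i} use ∅
  b4 def {y} use {i}

Backward fixpoint:
  b0: in=∅ out={i}
  b1: in={i} out={i}
  b2: in={i} out={i}
  b3: in=∅ out={i}
  b4: in={i} out=∅

Conflict graph:
  e — {i}
  i — {e,m,y}
  m — {i}
  y — {i}

Colouring:
  {e,i} pairwise interfere (2-clique) ⇒ χ ≥ 2
  2-colouring: c0={i}  c1={e,m,y}
  χ = 2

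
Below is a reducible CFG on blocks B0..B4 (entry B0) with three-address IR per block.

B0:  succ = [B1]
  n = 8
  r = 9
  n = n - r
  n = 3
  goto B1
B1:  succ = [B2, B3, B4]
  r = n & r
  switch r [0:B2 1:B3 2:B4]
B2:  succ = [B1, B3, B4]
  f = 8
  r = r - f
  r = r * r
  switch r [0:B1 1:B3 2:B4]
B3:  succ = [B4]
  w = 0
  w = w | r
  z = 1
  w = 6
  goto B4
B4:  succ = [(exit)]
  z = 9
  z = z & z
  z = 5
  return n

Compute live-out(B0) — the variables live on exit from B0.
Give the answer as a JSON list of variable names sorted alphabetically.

def/use:
  B0: def={n,r} ue=∅
  B1: def={r} ue={n,r}
  B2: def={f,r} ue={r}
  B3: def={w,z} ue={r}
  B4: def={z} ue={n}

Liveness:
  B0 li=∅ lo={n,r}
  B1 li={n,r} lo={n,r}
  B2 li={n,r} lo={n,r}
  B3 li={n,r} lo={n}
  B4 li={n} lo=∅

live-out(B0) = ["n", "r"]

Answer: ["n", "r"]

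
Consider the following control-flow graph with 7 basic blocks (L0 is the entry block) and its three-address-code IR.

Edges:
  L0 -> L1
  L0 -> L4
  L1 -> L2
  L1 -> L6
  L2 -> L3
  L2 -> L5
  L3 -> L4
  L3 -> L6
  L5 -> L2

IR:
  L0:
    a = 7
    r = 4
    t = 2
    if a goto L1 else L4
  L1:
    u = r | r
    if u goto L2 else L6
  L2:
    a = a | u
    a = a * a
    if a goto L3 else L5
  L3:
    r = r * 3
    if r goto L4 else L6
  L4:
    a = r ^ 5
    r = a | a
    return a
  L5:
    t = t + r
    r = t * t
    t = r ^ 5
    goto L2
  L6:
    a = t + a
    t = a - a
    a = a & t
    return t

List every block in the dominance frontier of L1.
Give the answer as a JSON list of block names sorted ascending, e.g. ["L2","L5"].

Answer: ["L4"]

Working:
idom tree: L1←L0 L2←L1 L3←L2 L4←L0 L5←L2 L6←L1
Dom at joins:
  L2: preds {L1,L5}: {L0,L1} ∩ {L0,L1,L2,L5} = {L0,L1}; idom=L1
  L4: preds {L0,L3}: {L0} ∩ {L0,L1,L2,L3} = {L0}; idom=L0
  L6: preds {L1,L3}: {L0,L1} ∩ {L0,L1,L2,L3} = {L0,L1}; idom=L1

DF walk-up:
  L2←L1: walk · to L1
  L2←L5: walk L5→L2 to L1
  L4←L0: walk · to L0
  L4←L3: walk L3→L2→L1 to L0
  L6←L1: walk · to L1
  L6←L3: walk L3→L2 to L1
  L0: DF=∅
  L1: DF={L4}
  L2: DF={L2,L4,L6}
  L3: DF={L4,L6}
  L4: DF=∅
  L5: DF={L2}
  L6: DF=∅

DF(L1) = ["L4"]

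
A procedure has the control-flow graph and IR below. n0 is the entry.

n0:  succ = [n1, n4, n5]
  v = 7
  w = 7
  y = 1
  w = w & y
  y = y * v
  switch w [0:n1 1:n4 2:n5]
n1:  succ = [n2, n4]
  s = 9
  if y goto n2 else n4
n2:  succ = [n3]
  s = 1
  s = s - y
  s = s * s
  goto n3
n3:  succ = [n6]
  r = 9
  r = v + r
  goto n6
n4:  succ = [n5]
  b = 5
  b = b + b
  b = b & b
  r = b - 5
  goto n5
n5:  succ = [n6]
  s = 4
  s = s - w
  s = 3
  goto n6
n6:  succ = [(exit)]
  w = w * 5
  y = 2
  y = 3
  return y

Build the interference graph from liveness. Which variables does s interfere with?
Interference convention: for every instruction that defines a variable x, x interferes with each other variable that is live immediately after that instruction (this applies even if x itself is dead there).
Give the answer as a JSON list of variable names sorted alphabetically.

def/use:
  n0: def={v,w,y} ue=∅
  n1: def={s} ue={y}
  n2: def={s} ue={y}
  n3: def={r} ue={v}
  n4: def={b,r} ue=∅
  n5: def={s} ue={w}
  n6: def={w,y} ue={w}

Backward fixpoint:
  n0 li=∅ lo={v,w,y}
  n1 li={v,w,y} lo={v,w,y}
  n2 li={v,w,y} lo={v,w}
  n3 li={v,w} lo={w}
  n4 li={w} lo={w}
  n5 li={w} lo={w}
  n6 li={w} lo=∅

Interference:
  b: {w}
  r: {v,w}
  s: {v,w,y}
  v: {r,s,w,y}
  w: {b,r,s,v,y}
  y: {s,v,w}

N(s) = ["v", "w", "y"]

Answer: ["v", "w", "y"]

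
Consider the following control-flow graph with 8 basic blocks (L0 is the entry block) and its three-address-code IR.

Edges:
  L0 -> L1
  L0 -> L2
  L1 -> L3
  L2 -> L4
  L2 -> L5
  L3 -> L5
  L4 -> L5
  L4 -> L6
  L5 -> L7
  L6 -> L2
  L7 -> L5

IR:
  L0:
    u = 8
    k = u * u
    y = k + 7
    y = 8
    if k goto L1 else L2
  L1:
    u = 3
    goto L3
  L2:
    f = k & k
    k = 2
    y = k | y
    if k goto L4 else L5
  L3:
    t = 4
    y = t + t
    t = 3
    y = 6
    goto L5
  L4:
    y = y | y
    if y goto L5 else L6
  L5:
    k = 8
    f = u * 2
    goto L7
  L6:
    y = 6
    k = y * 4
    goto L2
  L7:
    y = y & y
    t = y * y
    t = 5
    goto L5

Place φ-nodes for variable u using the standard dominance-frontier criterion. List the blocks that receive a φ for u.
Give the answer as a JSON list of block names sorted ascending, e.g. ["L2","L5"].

Answer: ["L5"]

Derivation:
idom tree: L1←L0 L2←L0 L3←L1 L4←L2 L5←L0 L6←L4 L7←L5
Join-block Dom:
  L2: preds {L0,L6}: {L0} ∩ {L0,L2,L4,L6} = {L0}; idom=L0
  L5: preds {L2,L3,L4,L7}: {L0,L2} ∩ {L0,L1,L3} ∩ {L0,L2,L4} ∩ {L0,L5,L7} = {L0}; idom=L0

DF walk-up:
  join L2 pred L0: · stop@L0
  join L2 pred L6: L6→L4→L2 stop@L0
  join L5 pred L2: L2 stop@L0
  join L5 pred L3: L3→L1 stop@L0
  join L5 pred L4: L4→L2 stop@L0
  join L5 pred L7: L7→L5 stop@L0
  L0: DF=∅
  L1: DF={L5}
  L2: DF={L2,L5}
  L3: DF={L5}
  L4: DF={L2,L5}
  L5: DF={L5}
  L6: DF={L2}
  L7: DF={L5}

φ for u: defs {L0,L1}
  DF⁺ = {L5}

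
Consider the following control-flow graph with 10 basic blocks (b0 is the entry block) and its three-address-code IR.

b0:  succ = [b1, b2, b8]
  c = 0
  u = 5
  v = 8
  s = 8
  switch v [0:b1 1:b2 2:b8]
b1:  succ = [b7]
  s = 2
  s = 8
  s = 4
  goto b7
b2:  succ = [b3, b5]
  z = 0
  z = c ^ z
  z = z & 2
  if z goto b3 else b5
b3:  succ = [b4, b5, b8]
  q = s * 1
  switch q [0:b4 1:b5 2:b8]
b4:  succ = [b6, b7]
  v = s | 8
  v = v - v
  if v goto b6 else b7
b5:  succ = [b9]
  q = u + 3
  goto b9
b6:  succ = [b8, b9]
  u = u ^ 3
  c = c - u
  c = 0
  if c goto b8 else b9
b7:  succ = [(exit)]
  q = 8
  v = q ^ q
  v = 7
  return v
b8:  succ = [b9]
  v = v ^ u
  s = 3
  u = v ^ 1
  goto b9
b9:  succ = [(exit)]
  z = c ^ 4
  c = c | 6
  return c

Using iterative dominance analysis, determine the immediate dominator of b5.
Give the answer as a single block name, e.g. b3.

idom tree: b1←b0 b2←b0 b3←b2 b4←b3 b5←b2 b6←b4 b7←b0 b8←b0 b9←b0
Dom∩ at merges:
  b5: preds {b2,b3}: {b0,b2} ∩ {b0,b2,b3} = {b0,b2}; idom=b2
  b7: preds {b1,b4}: {b0,b1} ∩ {b0,b2,b3,b4} = {b0}; idom=b0
  b8: preds {b0,b3,b6}: {b0} ∩ {b0,b2,b3} ∩ {b0,b2,b3,b4,b6} = {b0}; idom=b0
  b9: preds {b5,b6,b8}: {b0,b2,b5} ∩ {b0,b2,b3,b4,b6} ∩ {b0,b8} = {b0}; idom=b0

idom(b5) = b2

Answer: b2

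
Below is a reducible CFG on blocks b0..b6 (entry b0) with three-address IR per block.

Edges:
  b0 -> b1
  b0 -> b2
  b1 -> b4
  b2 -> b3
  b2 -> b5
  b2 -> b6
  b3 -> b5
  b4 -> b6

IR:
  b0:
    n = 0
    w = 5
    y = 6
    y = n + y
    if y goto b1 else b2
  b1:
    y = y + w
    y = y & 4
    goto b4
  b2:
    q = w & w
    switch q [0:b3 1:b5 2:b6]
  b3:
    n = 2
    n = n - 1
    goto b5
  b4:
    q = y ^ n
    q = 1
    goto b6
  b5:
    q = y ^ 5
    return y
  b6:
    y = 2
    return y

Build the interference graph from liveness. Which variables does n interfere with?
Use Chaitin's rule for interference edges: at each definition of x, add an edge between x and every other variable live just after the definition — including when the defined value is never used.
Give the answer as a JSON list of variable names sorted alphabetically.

def/use:
  b0 def {n,w,y} use ∅
  b1 def {y} use {w,y}
  b2 def {q} use {w}
  b3 def {n} use ∅
  b4 def {q} use {n,y}
  b5 def {q} use {y}
  b6 def {y} use ∅

Liveness:
  b0 li=∅ lo={n,w,y}
  b1 li={n,w,y} lo={n,y}
  b2 li={w,y} lo={y}
  b3 li={y} lo={y}
  b4 li={n,y} lo=∅
  b5 li={y} lo=∅
  b6 li=∅ lo=∅

Interfere edges:
  n↔{w,y}
  q↔{y}
  w↔{n,y}
  y↔{n,q,w}

N(n) = ["w", "y"]

Answer: ["w", "y"]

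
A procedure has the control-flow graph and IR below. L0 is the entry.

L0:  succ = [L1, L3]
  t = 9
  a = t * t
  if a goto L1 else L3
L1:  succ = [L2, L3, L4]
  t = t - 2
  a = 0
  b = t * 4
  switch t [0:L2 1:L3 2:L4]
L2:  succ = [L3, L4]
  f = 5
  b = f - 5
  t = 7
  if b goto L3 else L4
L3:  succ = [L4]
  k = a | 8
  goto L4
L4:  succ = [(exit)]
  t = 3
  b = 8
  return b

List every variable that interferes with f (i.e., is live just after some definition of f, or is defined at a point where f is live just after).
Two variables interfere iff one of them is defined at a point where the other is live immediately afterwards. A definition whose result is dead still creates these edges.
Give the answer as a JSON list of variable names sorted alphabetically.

def/use:
  L0: def={a,t} ue=∅
  L1: def={a,b,t} ue={t}
  L2: def={b,f,t} ue=∅
  L3: def={k} ue={a}
  L4: def={b,t} ue=∅

Liveness:
  live L0: ∅→{a,t}
  live L1: {t}→{a}
  live L2: {a}→{a}
  live L3: {a}→∅
  live L4: ∅→∅

Interference:
  a↔{b,f,t}
  b↔{a,t}
  f↔{a}
  k↔∅
  t↔{a,b}

N(f) = ["a"]

Answer: ["a"]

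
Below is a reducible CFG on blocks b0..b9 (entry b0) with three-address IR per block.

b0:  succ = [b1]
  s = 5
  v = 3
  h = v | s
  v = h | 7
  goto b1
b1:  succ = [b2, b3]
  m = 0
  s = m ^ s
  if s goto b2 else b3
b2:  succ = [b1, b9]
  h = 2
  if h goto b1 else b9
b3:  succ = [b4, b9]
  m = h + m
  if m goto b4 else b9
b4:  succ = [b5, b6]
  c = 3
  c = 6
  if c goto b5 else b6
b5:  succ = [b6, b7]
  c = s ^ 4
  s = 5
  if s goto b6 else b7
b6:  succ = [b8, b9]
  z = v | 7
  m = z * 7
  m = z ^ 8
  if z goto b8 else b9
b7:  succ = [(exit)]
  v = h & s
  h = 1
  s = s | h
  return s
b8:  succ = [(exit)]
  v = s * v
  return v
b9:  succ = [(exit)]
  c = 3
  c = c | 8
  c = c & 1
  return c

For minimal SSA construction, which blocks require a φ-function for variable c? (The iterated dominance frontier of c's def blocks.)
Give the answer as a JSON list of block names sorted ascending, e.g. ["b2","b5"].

Answer: ["b6", "b9"]

Analysis:
idom tree: b1←b0 b2←b1 b3←b1 b4←b3 b5←b4 b6←b4 b7←b5 b8←b6 b9←b1
Join-block Dom:
  b1: preds {b0,b2}: {b0} ∩ {b0,b1,b2} = {b0}; idom=b0
  b6: preds {b4,b5}: {b0,b1,b3,b4} ∩ {b0,b1,b3,b4,b5} = {b0,b1,b3,b4}; idom=b4
  b9: preds {b2,b3,b6}: {b0,b1,b2} ∩ {b0,b1,b3} ∩ {b0,b1,b3,b4,b6} = {b0,b1}; idom=b1

Frontier:
  b1←b0: walk · to b0
  b1←b2: walk b2→b1 to b0
  b6←b4: walk · to b4
  b6←b5: walk b5 to b4
  b9←b2: walk b2 to b1
  b9←b3: walk b3 to b1
  b9←b6: walk b6→b4→b3 to b1
  b0 → ∅
  b1 → {b1}
  b2 → {b1,b9}
  b3 → {b9}
  b4 → {b9}
  b5 → {b6}
  b6 → {b9}
  b7 → ∅
  b8 → ∅
  b9 → ∅

φ for c: defs {b4,b5,b9}
  DF⁺ = {b6,b9}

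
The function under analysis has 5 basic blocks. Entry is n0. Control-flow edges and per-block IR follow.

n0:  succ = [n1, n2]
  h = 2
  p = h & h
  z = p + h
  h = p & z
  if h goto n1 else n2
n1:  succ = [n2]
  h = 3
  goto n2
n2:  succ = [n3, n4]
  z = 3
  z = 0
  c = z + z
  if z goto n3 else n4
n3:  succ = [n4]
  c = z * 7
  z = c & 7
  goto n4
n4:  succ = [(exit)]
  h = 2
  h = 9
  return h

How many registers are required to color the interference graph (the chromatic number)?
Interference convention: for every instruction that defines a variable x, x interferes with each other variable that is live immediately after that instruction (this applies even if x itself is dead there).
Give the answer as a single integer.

Per-block:
  n0 def {h,p,z} use ∅
  n1 def {h} use ∅
  n2 def {c,z} use ∅
  n3 def {c,z} use {z}
  n4 def {h} use ∅

Liveness:
  live n0: ∅→∅
  live n1: ∅→∅
  live n2: ∅→{z}
  live n3: {z}→∅
  live n4: ∅→∅

Interfere edges:
  c↔{z}
  h↔{p}
  p↔{h,z}
  z↔{c,p}

Colouring:
  clique {c,z} ⇒ need ≥ 2
  assign c→r0 h→r1 p→r0 z→r1 — no edge inside a register ⇒ χ ≤ 2
  χ = 2

Answer: 2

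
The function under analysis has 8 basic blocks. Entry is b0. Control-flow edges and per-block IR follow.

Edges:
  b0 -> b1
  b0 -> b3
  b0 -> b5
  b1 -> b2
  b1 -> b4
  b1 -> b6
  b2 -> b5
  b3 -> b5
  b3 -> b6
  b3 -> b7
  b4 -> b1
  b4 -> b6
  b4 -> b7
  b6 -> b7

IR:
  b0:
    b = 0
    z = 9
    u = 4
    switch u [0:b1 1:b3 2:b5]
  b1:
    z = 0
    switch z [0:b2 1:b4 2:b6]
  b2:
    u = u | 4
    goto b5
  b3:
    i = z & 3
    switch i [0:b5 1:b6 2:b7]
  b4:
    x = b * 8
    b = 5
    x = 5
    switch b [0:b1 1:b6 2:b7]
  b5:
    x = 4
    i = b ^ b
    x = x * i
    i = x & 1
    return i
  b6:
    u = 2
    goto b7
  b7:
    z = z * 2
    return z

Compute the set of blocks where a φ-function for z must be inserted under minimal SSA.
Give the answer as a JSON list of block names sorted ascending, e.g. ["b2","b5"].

Answer: ["b1", "b5", "b6", "b7"]

Working:
idom tree: b1←b0 b2←b1 b3←b0 b4←b1 b5←b0 b6←b0 b7←b0
Dom∩ at merges:
  b1: preds {b0,b4}: {b0} ∩ {b0,b1,b4} = {b0}; idom=b0
  b5: preds {b0,b2,b3}: {b0} ∩ {b0,b1,b2} ∩ {b0,b3} = {b0}; idom=b0
  b6: preds {b1,b3,b4}: {b0,b1} ∩ {b0,b3} ∩ {b0,b1,b4} = {b0}; idom=b0
  b7: preds {b3,b4,b6}: {b0,b3} ∩ {b0,b1,b4} ∩ {b0,b6} = {b0}; idom=b0

DF derivation:
  b1←b0: walk · to b0
  b1←b4: walk b4→b1 to b0
  b5←b0: walk · to b0
  b5←b2: walk b2→b1 to b0
  b5←b3: walk b3 to b0
  b6←b1: walk b1 to b0
  b6←b3: walk b3 to b0
  b6←b4: walk b4→b1 to b0
  b7←b3: walk b3 to b0
  b7←b4: walk b4→b1 to b0
  b7←b6: walk b6 to b0
  b0: DF=∅
  b1: DF={b1,b5,b6,b7}
  b2: DF={b5}
  b3: DF={b5,b6,b7}
  b4: DF={b1,b6,b7}
  b5: DF=∅
  b6: DF={b7}
  b7: DF=∅

φ for z: defs {b0,b1,b7}
  DF⁺ = {b1,b5,b6,b7}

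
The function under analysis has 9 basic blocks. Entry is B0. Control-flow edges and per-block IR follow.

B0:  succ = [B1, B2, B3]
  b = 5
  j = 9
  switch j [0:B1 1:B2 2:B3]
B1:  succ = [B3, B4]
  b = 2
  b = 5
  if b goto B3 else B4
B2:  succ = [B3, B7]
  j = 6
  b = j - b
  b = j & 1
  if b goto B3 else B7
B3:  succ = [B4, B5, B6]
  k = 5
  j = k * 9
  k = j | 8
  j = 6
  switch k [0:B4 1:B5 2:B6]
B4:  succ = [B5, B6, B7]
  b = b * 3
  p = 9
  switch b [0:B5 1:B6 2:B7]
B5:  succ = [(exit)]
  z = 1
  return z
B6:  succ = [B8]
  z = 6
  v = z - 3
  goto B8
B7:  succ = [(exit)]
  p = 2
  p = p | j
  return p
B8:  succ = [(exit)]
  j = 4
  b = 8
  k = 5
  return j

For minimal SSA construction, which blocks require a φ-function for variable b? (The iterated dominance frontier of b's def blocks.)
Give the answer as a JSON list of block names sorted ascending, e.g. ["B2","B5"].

idom tree: B1←B0 B2←B0 B3←B0 B4←B0 B5←B0 B6←B0 B7←B0 B8←B6
Dom at joins:
  B3: preds {B0,B1,B2}: {B0} ∩ {B0,B1} ∩ {B0,B2} = {B0}; idom=B0
  B4: preds {B1,B3}: {B0,B1} ∩ {B0,B3} = {B0}; idom=B0
  B5: preds {B3,B4}: {B0,B3} ∩ {B0,B4} = {B0}; idom=B0
  B6: preds {B3,B4}: {B0,B3} ∩ {B0,B4} = {B0}; idom=B0
  B7: preds {B2,B4}: {B0,B2} ∩ {B0,B4} = {B0}; idom=B0

DF walk-up:
  join B3 pred B0: · stop@B0
  join B3 pred B1: B1 stop@B0
  join B3 pred B2: B2 stop@B0
  join B4 pred B1: B1 stop@B0
  join B4 pred B3: B3 stop@B0
  join B5 pred B3: B3 stop@B0
  join B5 pred B4: B4 stop@B0
  join B6 pred B3: B3 stop@B0
  join B6 pred B4: B4 stop@B0
  join B7 pred B2: B2 stop@B0
  join B7 pred B4: B4 stop@B0
  B0 → ∅
  B1 → {B3,B4}
  B2 → {B3,B7}
  B3 → {B4,B5,B6}
  B4 → {B5,B6,B7}
  B5 → ∅
  B6 → ∅
  B7 → ∅
  B8 → ∅

φ for b: defs {B0,B1,B2,B4,B8}
  DF⁺ = {B3,B4,B5,B6,B7}

Answer: ["B3", "B4", "B5", "B6", "B7"]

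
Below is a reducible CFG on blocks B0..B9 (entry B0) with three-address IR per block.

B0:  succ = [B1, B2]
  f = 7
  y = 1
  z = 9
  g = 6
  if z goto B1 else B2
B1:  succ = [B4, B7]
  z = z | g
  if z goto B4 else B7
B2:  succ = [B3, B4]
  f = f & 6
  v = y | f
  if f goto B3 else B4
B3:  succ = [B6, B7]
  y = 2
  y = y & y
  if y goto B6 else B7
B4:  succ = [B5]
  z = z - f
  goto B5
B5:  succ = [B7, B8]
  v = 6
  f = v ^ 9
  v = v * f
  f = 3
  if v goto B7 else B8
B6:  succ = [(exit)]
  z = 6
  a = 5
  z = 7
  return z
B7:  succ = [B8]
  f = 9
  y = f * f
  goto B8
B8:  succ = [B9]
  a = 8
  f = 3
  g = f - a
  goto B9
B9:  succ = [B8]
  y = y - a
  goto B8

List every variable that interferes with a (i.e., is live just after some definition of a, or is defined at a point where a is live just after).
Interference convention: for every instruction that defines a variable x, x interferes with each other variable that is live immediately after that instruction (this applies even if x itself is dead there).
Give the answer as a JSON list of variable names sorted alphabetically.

Block summaries:
  B0 def {f,g,y,z} use ∅
  B1 def {z} use {g,z}
  B2 def {f,v} use {f,y}
  B3 def {y} use ∅
  B4 def {z} use {f,z}
  B5 def {f,v} use ∅
  B6 def {a,z} use ∅
  B7 def {f,y} use ∅
  B8 def {a,f,g} use ∅
  B9 def {y} use {a,y}

Live sets:
  B0: in=∅ out={f,g,y,z}
  B1: in={f,g,y,z} out={f,y,z}
  B2: in={f,y,z} out={f,y,z}
  B3: in=∅ out=∅
  B4: in={f,y,z} out={y}
  B5: in={y} out={y}
  B6: in=∅ out=∅
  B7: in=∅ out={y}
  B8: in={y} out={a,y}
  B9: in={a,y} out={y}

Interference:
  a: {f,g,y}
  f: {a,g,v,y,z}
  g: {a,f,y,z}
  v: {f,y,z}
  y: {a,f,g,v,z}
  z: {f,g,v,y}

N(a) = ["f", "g", "y"]

Answer: ["f", "g", "y"]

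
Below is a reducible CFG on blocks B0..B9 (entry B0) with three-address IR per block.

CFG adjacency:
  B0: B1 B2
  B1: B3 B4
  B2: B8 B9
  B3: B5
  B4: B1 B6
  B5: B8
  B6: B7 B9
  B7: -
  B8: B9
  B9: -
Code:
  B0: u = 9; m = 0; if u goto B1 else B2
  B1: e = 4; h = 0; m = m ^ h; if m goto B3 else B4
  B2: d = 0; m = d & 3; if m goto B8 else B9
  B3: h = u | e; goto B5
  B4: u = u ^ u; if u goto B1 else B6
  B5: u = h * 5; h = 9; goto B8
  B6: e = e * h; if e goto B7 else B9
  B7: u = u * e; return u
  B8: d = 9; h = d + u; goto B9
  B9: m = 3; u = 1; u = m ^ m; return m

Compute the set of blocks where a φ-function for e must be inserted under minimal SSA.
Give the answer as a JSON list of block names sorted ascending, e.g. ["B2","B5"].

Answer: ["B1", "B8", "B9"]

Working:
idom tree: B1←B0 B2←B0 B3←B1 B4←B1 B5←B3 B6←B4 B7←B6 B8←B0 B9←B0
Join-block Dom:
  B1: preds {B0,B4}: {B0} ∩ {B0,B1,B4} = {B0}; idom=B0
  B8: preds {B2,B5}: {B0,B2} ∩ {B0,B1,B3,B5} = {B0}; idom=B0
  B9: preds {B2,B6,B8}: {B0,B2} ∩ {B0,B1,B4,B6} ∩ {B0,B8} = {B0}; idom=B0

DF derivation:
  join B1 pred B0: · stop@B0
  join B1 pred B4: B4→B1 stop@B0
  join B8 pred B2: B2 stop@B0
  join B8 pred B5: B5→B3→B1 stop@B0
  join B9 pred B2: B2 stop@B0
  join B9 pred B6: B6→B4→B1 stop@B0
  join B9 pred B8: B8 stop@B0
  DF(B0)=∅
  DF(B1)={B1,B8,B9}
  DF(B2)={B8,B9}
  DF(B3)={B8}
  DF(B4)={B1,B9}
  DF(B5)={B8}
  DF(B6)={B9}
  DF(B7)=∅
  DF(B8)={B9}
  DF(B9)=∅

φ for e: defs {B1,B6}
  DF⁺ = {B1,B8,B9}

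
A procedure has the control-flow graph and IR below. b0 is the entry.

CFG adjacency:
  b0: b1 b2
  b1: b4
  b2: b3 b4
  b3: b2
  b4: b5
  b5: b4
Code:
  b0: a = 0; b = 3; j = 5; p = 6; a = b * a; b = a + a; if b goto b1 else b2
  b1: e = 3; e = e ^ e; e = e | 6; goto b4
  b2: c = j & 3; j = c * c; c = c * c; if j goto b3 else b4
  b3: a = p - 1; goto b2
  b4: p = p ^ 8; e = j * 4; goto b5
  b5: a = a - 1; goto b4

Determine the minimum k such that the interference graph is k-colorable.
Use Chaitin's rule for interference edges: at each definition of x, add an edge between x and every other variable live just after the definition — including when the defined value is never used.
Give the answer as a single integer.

Block summaries:
  b0: {a,b,j,p} / ∅
  b1: {e} / ∅
  b2: {c,j} / {j}
  b3: {a} / {p}
  b4: {e,p} / {j,p}
  b5: {a} / {a}

Liveness:
  b0 li=∅ lo={a,j,p}
  b1 li={a,j,p} lo={a,j,p}
  b2 li={a,j,p} lo={a,j,p}
  b3 li={j,p} lo={a,j,p}
  b4 li={a,j,p} lo={a,j,p}
  b5 li={a,j,p} lo={a,j,p}

Interfere edges:
  a — {b,c,e,j,p}
  b — {a,j,p}
  c — {a,j,p}
  e — {a,j,p}
  j — {a,b,c,e,p}
  p — {a,b,c,e,j}

Colouring:
  lower bound: {a,b,j,p} mutually conflict ⇒ χ ≥ 4
  4-colouring: c0={a}  c1={j}  c2={p}  c3={b,c,e}
  χ = 4

Answer: 4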